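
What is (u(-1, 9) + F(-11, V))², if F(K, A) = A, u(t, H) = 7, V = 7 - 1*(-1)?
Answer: 225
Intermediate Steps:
V = 8 (V = 7 + 1 = 8)
(u(-1, 9) + F(-11, V))² = (7 + 8)² = 15² = 225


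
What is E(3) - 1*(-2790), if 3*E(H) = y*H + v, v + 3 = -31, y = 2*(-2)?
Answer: 8324/3 ≈ 2774.7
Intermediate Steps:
y = -4
v = -34 (v = -3 - 31 = -34)
E(H) = -34/3 - 4*H/3 (E(H) = (-4*H - 34)/3 = (-34 - 4*H)/3 = -34/3 - 4*H/3)
E(3) - 1*(-2790) = (-34/3 - 4/3*3) - 1*(-2790) = (-34/3 - 4) + 2790 = -46/3 + 2790 = 8324/3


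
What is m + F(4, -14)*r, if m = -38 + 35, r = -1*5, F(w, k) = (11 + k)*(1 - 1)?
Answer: -3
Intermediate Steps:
F(w, k) = 0 (F(w, k) = (11 + k)*0 = 0)
r = -5
m = -3
m + F(4, -14)*r = -3 + 0*(-5) = -3 + 0 = -3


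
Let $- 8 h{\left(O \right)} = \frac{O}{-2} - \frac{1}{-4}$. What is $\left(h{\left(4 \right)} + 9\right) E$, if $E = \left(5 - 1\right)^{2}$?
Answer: $\frac{295}{2} \approx 147.5$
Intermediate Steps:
$E = 16$ ($E = 4^{2} = 16$)
$h{\left(O \right)} = - \frac{1}{32} + \frac{O}{16}$ ($h{\left(O \right)} = - \frac{\frac{O}{-2} - \frac{1}{-4}}{8} = - \frac{O \left(- \frac{1}{2}\right) - - \frac{1}{4}}{8} = - \frac{- \frac{O}{2} + \frac{1}{4}}{8} = - \frac{\frac{1}{4} - \frac{O}{2}}{8} = - \frac{1}{32} + \frac{O}{16}$)
$\left(h{\left(4 \right)} + 9\right) E = \left(\left(- \frac{1}{32} + \frac{1}{16} \cdot 4\right) + 9\right) 16 = \left(\left(- \frac{1}{32} + \frac{1}{4}\right) + 9\right) 16 = \left(\frac{7}{32} + 9\right) 16 = \frac{295}{32} \cdot 16 = \frac{295}{2}$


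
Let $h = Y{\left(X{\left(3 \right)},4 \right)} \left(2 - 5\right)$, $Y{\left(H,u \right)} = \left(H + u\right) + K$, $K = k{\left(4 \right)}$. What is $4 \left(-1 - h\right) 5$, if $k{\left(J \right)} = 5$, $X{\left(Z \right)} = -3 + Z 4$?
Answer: $1060$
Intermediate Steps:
$X{\left(Z \right)} = -3 + 4 Z$
$K = 5$
$Y{\left(H,u \right)} = 5 + H + u$ ($Y{\left(H,u \right)} = \left(H + u\right) + 5 = 5 + H + u$)
$h = -54$ ($h = \left(5 + \left(-3 + 4 \cdot 3\right) + 4\right) \left(2 - 5\right) = \left(5 + \left(-3 + 12\right) + 4\right) \left(-3\right) = \left(5 + 9 + 4\right) \left(-3\right) = 18 \left(-3\right) = -54$)
$4 \left(-1 - h\right) 5 = 4 \left(-1 - -54\right) 5 = 4 \left(-1 + 54\right) 5 = 4 \cdot 53 \cdot 5 = 212 \cdot 5 = 1060$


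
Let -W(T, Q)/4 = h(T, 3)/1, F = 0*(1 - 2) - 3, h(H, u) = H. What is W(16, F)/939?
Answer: -64/939 ≈ -0.068158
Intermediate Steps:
F = -3 (F = 0*(-1) - 3 = 0 - 3 = -3)
W(T, Q) = -4*T (W(T, Q) = -4*T/1 = -4*T)
W(16, F)/939 = -4*16/939 = -64*1/939 = -64/939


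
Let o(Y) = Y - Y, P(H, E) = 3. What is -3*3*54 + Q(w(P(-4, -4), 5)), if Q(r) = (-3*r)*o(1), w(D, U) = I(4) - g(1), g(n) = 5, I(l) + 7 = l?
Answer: -486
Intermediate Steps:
I(l) = -7 + l
o(Y) = 0
w(D, U) = -8 (w(D, U) = (-7 + 4) - 1*5 = -3 - 5 = -8)
Q(r) = 0 (Q(r) = -3*r*0 = 0)
-3*3*54 + Q(w(P(-4, -4), 5)) = -3*3*54 + 0 = -9*54 + 0 = -486 + 0 = -486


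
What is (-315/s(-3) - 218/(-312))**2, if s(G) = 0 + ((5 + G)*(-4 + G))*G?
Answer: 1125721/24336 ≈ 46.257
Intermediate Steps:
s(G) = G*(-4 + G)*(5 + G) (s(G) = 0 + ((-4 + G)*(5 + G))*G = 0 + G*(-4 + G)*(5 + G) = G*(-4 + G)*(5 + G))
(-315/s(-3) - 218/(-312))**2 = (-315*(-1/(3*(-20 - 3 + (-3)**2))) - 218/(-312))**2 = (-315*(-1/(3*(-20 - 3 + 9))) - 218*(-1/312))**2 = (-315/((-3*(-14))) + 109/156)**2 = (-315/42 + 109/156)**2 = (-315*1/42 + 109/156)**2 = (-15/2 + 109/156)**2 = (-1061/156)**2 = 1125721/24336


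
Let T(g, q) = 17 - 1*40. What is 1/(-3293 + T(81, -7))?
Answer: -1/3316 ≈ -0.00030157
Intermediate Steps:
T(g, q) = -23 (T(g, q) = 17 - 40 = -23)
1/(-3293 + T(81, -7)) = 1/(-3293 - 23) = 1/(-3316) = -1/3316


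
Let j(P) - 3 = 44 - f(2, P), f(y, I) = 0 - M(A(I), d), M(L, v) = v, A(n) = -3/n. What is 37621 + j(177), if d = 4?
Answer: 37672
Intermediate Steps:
f(y, I) = -4 (f(y, I) = 0 - 1*4 = 0 - 4 = -4)
j(P) = 51 (j(P) = 3 + (44 - 1*(-4)) = 3 + (44 + 4) = 3 + 48 = 51)
37621 + j(177) = 37621 + 51 = 37672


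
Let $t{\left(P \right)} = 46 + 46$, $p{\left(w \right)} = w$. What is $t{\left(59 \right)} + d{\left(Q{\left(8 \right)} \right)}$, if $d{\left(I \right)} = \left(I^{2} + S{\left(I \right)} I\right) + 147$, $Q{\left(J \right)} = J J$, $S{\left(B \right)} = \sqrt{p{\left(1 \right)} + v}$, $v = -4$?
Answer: $4335 + 64 i \sqrt{3} \approx 4335.0 + 110.85 i$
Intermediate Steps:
$t{\left(P \right)} = 92$
$S{\left(B \right)} = i \sqrt{3}$ ($S{\left(B \right)} = \sqrt{1 - 4} = \sqrt{-3} = i \sqrt{3}$)
$Q{\left(J \right)} = J^{2}$
$d{\left(I \right)} = 147 + I^{2} + i I \sqrt{3}$ ($d{\left(I \right)} = \left(I^{2} + i \sqrt{3} I\right) + 147 = \left(I^{2} + i I \sqrt{3}\right) + 147 = 147 + I^{2} + i I \sqrt{3}$)
$t{\left(59 \right)} + d{\left(Q{\left(8 \right)} \right)} = 92 + \left(147 + \left(8^{2}\right)^{2} + i 8^{2} \sqrt{3}\right) = 92 + \left(147 + 64^{2} + i 64 \sqrt{3}\right) = 92 + \left(147 + 4096 + 64 i \sqrt{3}\right) = 92 + \left(4243 + 64 i \sqrt{3}\right) = 4335 + 64 i \sqrt{3}$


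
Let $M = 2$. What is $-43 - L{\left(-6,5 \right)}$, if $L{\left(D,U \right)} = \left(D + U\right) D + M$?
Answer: $-51$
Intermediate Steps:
$L{\left(D,U \right)} = 2 + D \left(D + U\right)$ ($L{\left(D,U \right)} = \left(D + U\right) D + 2 = D \left(D + U\right) + 2 = 2 + D \left(D + U\right)$)
$-43 - L{\left(-6,5 \right)} = -43 - \left(2 + \left(-6\right)^{2} - 30\right) = -43 - \left(2 + 36 - 30\right) = -43 - 8 = -51$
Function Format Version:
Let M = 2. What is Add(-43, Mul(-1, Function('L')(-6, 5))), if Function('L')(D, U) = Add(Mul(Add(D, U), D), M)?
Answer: -51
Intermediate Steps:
Function('L')(D, U) = Add(2, Mul(D, Add(D, U))) (Function('L')(D, U) = Add(Mul(Add(D, U), D), 2) = Add(Mul(D, Add(D, U)), 2) = Add(2, Mul(D, Add(D, U))))
Add(-43, Mul(-1, Function('L')(-6, 5))) = Add(-43, Mul(-1, Add(2, Pow(-6, 2), Mul(-6, 5)))) = Add(-43, Mul(-1, Add(2, 36, -30))) = Add(-43, Mul(-1, 8)) = Add(-43, -8) = -51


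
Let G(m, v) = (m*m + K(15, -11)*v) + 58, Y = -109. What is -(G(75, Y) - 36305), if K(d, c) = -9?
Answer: 29641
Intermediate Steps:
G(m, v) = 58 + m² - 9*v (G(m, v) = (m*m - 9*v) + 58 = (m² - 9*v) + 58 = 58 + m² - 9*v)
-(G(75, Y) - 36305) = -((58 + 75² - 9*(-109)) - 36305) = -((58 + 5625 + 981) - 36305) = -(6664 - 36305) = -1*(-29641) = 29641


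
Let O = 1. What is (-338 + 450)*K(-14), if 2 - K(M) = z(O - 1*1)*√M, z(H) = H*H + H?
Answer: 224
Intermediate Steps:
z(H) = H + H² (z(H) = H² + H = H + H²)
K(M) = 2 (K(M) = 2 - (1 - 1*1)*(1 + (1 - 1*1))*√M = 2 - (1 - 1)*(1 + (1 - 1))*√M = 2 - 0*(1 + 0)*√M = 2 - 0*1*√M = 2 - 0*√M = 2 - 1*0 = 2 + 0 = 2)
(-338 + 450)*K(-14) = (-338 + 450)*2 = 112*2 = 224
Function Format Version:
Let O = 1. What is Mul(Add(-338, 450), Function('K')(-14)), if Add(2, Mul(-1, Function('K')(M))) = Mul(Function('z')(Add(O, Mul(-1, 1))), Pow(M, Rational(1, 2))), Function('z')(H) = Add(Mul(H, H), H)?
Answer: 224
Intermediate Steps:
Function('z')(H) = Add(H, Pow(H, 2)) (Function('z')(H) = Add(Pow(H, 2), H) = Add(H, Pow(H, 2)))
Function('K')(M) = 2 (Function('K')(M) = Add(2, Mul(-1, Mul(Mul(Add(1, Mul(-1, 1)), Add(1, Add(1, Mul(-1, 1)))), Pow(M, Rational(1, 2))))) = Add(2, Mul(-1, Mul(Mul(Add(1, -1), Add(1, Add(1, -1))), Pow(M, Rational(1, 2))))) = Add(2, Mul(-1, Mul(Mul(0, Add(1, 0)), Pow(M, Rational(1, 2))))) = Add(2, Mul(-1, Mul(Mul(0, 1), Pow(M, Rational(1, 2))))) = Add(2, Mul(-1, Mul(0, Pow(M, Rational(1, 2))))) = Add(2, Mul(-1, 0)) = Add(2, 0) = 2)
Mul(Add(-338, 450), Function('K')(-14)) = Mul(Add(-338, 450), 2) = Mul(112, 2) = 224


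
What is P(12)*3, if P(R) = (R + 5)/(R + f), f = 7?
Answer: 51/19 ≈ 2.6842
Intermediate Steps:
P(R) = (5 + R)/(7 + R) (P(R) = (R + 5)/(R + 7) = (5 + R)/(7 + R))
P(12)*3 = ((5 + 12)/(7 + 12))*3 = (17/19)*3 = 51/19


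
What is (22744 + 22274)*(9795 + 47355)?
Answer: 2572778700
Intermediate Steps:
(22744 + 22274)*(9795 + 47355) = 45018*57150 = 2572778700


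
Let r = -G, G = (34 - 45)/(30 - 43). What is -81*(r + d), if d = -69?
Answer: 73548/13 ≈ 5657.5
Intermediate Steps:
G = 11/13 (G = -11/(-13) = -11*(-1/13) = 11/13 ≈ 0.84615)
r = -11/13 (r = -1*11/13 = -11/13 ≈ -0.84615)
-81*(r + d) = -81*(-11/13 - 69) = -81*(-908/13) = 73548/13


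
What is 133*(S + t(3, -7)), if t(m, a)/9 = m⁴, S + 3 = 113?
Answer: 111587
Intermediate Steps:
S = 110 (S = -3 + 113 = 110)
t(m, a) = 9*m⁴
133*(S + t(3, -7)) = 133*(110 + 9*3⁴) = 133*(110 + 9*81) = 133*(110 + 729) = 133*839 = 111587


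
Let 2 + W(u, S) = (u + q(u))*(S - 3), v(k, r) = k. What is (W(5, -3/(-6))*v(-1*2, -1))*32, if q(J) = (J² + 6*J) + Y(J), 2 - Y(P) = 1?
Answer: 9888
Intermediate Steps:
Y(P) = 1 (Y(P) = 2 - 1*1 = 2 - 1 = 1)
q(J) = 1 + J² + 6*J (q(J) = (J² + 6*J) + 1 = 1 + J² + 6*J)
W(u, S) = -2 + (-3 + S)*(1 + u² + 7*u) (W(u, S) = -2 + (u + (1 + u² + 6*u))*(S - 3) = -2 + (1 + u² + 7*u)*(-3 + S) = -2 + (-3 + S)*(1 + u² + 7*u))
(W(5, -3/(-6))*v(-1*2, -1))*32 = ((-5 - 3/(-6) - 21*5 - 3*5² - 3/(-6)*5² + 7*(-3/(-6))*5)*(-1*2))*32 = ((-5 - 3*(-⅙) - 105 - 3*25 - 3*(-⅙)*25 + 7*(-3*(-⅙))*5)*(-2))*32 = ((-5 + ½ - 105 - 75 + (½)*25 + 7*(½)*5)*(-2))*32 = ((-5 + ½ - 105 - 75 + 25/2 + 35/2)*(-2))*32 = -309/2*(-2)*32 = 309*32 = 9888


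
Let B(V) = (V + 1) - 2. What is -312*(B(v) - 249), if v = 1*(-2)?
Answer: 78624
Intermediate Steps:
v = -2
B(V) = -1 + V (B(V) = (1 + V) - 2 = -1 + V)
-312*(B(v) - 249) = -312*((-1 - 2) - 249) = -312*(-3 - 249) = -312*(-252) = 78624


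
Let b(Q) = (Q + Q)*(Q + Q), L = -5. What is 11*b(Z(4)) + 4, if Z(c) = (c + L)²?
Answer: 48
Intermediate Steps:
Z(c) = (-5 + c)² (Z(c) = (c - 5)² = (-5 + c)²)
b(Q) = 4*Q² (b(Q) = (2*Q)*(2*Q) = 4*Q²)
11*b(Z(4)) + 4 = 11*(4*((-5 + 4)²)²) + 4 = 11*(4*((-1)²)²) + 4 = 11*(4*1²) + 4 = 11*(4*1) + 4 = 11*4 + 4 = 44 + 4 = 48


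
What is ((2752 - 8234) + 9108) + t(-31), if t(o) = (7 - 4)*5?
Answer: 3641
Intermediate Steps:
t(o) = 15 (t(o) = 3*5 = 15)
((2752 - 8234) + 9108) + t(-31) = ((2752 - 8234) + 9108) + 15 = (-5482 + 9108) + 15 = 3626 + 15 = 3641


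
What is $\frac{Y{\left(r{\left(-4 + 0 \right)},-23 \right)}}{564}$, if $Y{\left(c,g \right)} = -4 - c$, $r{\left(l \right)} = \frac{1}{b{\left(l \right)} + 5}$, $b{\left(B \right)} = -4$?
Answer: $- \frac{5}{564} \approx -0.0088653$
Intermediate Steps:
$r{\left(l \right)} = 1$ ($r{\left(l \right)} = \frac{1}{-4 + 5} = 1^{-1} = 1$)
$\frac{Y{\left(r{\left(-4 + 0 \right)},-23 \right)}}{564} = \frac{-4 - 1}{564} = \left(-4 - 1\right) \frac{1}{564} = \left(-5\right) \frac{1}{564} = - \frac{5}{564}$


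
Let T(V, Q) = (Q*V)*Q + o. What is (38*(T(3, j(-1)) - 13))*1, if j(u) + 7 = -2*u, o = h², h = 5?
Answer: 3306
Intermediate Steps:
o = 25 (o = 5² = 25)
j(u) = -7 - 2*u
T(V, Q) = 25 + V*Q² (T(V, Q) = (Q*V)*Q + 25 = V*Q² + 25 = 25 + V*Q²)
(38*(T(3, j(-1)) - 13))*1 = (38*((25 + 3*(-7 - 2*(-1))²) - 13))*1 = (38*((25 + 3*(-7 + 2)²) - 13))*1 = (38*((25 + 3*(-5)²) - 13))*1 = (38*((25 + 3*25) - 13))*1 = (38*((25 + 75) - 13))*1 = (38*(100 - 13))*1 = (38*87)*1 = 3306*1 = 3306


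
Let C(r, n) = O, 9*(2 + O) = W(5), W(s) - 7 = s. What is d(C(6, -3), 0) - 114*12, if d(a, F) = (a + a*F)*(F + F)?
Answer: -1368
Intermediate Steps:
W(s) = 7 + s
O = -⅔ (O = -2 + (7 + 5)/9 = -2 + (⅑)*12 = -2 + 4/3 = -⅔ ≈ -0.66667)
C(r, n) = -⅔
d(a, F) = 2*F*(a + F*a) (d(a, F) = (a + F*a)*(2*F) = 2*F*(a + F*a))
d(C(6, -3), 0) - 114*12 = 2*0*(-⅔)*(1 + 0) - 114*12 = 2*0*(-⅔)*1 - 1368 = 0 - 1368 = -1368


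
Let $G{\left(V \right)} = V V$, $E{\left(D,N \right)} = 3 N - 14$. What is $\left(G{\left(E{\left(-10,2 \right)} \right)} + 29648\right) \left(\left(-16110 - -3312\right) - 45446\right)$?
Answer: $-1730545728$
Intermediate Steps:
$E{\left(D,N \right)} = -14 + 3 N$
$G{\left(V \right)} = V^{2}$
$\left(G{\left(E{\left(-10,2 \right)} \right)} + 29648\right) \left(\left(-16110 - -3312\right) - 45446\right) = \left(\left(-14 + 3 \cdot 2\right)^{2} + 29648\right) \left(\left(-16110 - -3312\right) - 45446\right) = \left(\left(-14 + 6\right)^{2} + 29648\right) \left(\left(-16110 + 3312\right) - 45446\right) = \left(\left(-8\right)^{2} + 29648\right) \left(-12798 - 45446\right) = \left(64 + 29648\right) \left(-58244\right) = 29712 \left(-58244\right) = -1730545728$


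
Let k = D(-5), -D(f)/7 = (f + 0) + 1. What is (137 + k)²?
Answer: 27225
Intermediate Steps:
D(f) = -7 - 7*f (D(f) = -7*((f + 0) + 1) = -7*(f + 1) = -7*(1 + f) = -7 - 7*f)
k = 28 (k = -7 - 7*(-5) = -7 + 35 = 28)
(137 + k)² = (137 + 28)² = 165² = 27225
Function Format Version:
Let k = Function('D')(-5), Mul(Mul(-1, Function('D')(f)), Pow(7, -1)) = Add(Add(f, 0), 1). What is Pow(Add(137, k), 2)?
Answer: 27225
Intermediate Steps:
Function('D')(f) = Add(-7, Mul(-7, f)) (Function('D')(f) = Mul(-7, Add(Add(f, 0), 1)) = Mul(-7, Add(f, 1)) = Mul(-7, Add(1, f)) = Add(-7, Mul(-7, f)))
k = 28 (k = Add(-7, Mul(-7, -5)) = Add(-7, 35) = 28)
Pow(Add(137, k), 2) = Pow(Add(137, 28), 2) = Pow(165, 2) = 27225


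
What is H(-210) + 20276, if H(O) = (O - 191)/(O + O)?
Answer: 8516321/420 ≈ 20277.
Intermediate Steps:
H(O) = (-191 + O)/(2*O) (H(O) = (-191 + O)/((2*O)) = (-191 + O)*(1/(2*O)) = (-191 + O)/(2*O))
H(-210) + 20276 = (1/2)*(-191 - 210)/(-210) + 20276 = (1/2)*(-1/210)*(-401) + 20276 = 401/420 + 20276 = 8516321/420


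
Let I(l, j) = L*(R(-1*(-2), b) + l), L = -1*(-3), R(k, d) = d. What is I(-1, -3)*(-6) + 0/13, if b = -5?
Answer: 108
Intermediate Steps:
L = 3
I(l, j) = -15 + 3*l (I(l, j) = 3*(-5 + l) = -15 + 3*l)
I(-1, -3)*(-6) + 0/13 = (-15 + 3*(-1))*(-6) + 0/13 = (-15 - 3)*(-6) + 0*(1/13) = -18*(-6) + 0 = 108 + 0 = 108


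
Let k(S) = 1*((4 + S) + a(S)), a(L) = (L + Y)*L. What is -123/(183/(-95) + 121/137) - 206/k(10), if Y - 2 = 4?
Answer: 137875187/1181112 ≈ 116.73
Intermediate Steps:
Y = 6 (Y = 2 + 4 = 6)
a(L) = L*(6 + L) (a(L) = (L + 6)*L = (6 + L)*L = L*(6 + L))
k(S) = 4 + S + S*(6 + S) (k(S) = 1*((4 + S) + S*(6 + S)) = 1*(4 + S + S*(6 + S)) = 4 + S + S*(6 + S))
-123/(183/(-95) + 121/137) - 206/k(10) = -123/(183/(-95) + 121/137) - 206/(4 + 10 + 10*(6 + 10)) = -123/(183*(-1/95) + 121*(1/137)) - 206/(4 + 10 + 10*16) = -123/(-183/95 + 121/137) - 206/(4 + 10 + 160) = -123/(-13576/13015) - 206/174 = -123*(-13015/13576) - 206*1/174 = 1600845/13576 - 103/87 = 137875187/1181112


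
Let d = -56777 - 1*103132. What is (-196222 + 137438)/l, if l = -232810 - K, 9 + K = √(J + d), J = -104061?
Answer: 13684973984/54196569571 - 176352*I*√29330/54196569571 ≈ 0.25251 - 0.00055727*I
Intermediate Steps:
d = -159909 (d = -56777 - 103132 = -159909)
K = -9 + 3*I*√29330 (K = -9 + √(-104061 - 159909) = -9 + √(-263970) = -9 + 3*I*√29330 ≈ -9.0 + 513.78*I)
l = -232801 - 3*I*√29330 (l = -232810 - (-9 + 3*I*√29330) = -232810 + (9 - 3*I*√29330) = -232801 - 3*I*√29330 ≈ -2.328e+5 - 513.78*I)
(-196222 + 137438)/l = (-196222 + 137438)/(-232801 - 3*I*√29330) = -58784/(-232801 - 3*I*√29330)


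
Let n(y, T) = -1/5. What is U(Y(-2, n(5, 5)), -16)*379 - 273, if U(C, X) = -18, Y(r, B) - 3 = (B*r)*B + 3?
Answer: -7095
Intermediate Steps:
n(y, T) = -1/5 (n(y, T) = -1*1/5 = -1/5)
Y(r, B) = 6 + r*B**2 (Y(r, B) = 3 + ((B*r)*B + 3) = 3 + (r*B**2 + 3) = 3 + (3 + r*B**2) = 6 + r*B**2)
U(Y(-2, n(5, 5)), -16)*379 - 273 = -18*379 - 273 = -6822 - 273 = -7095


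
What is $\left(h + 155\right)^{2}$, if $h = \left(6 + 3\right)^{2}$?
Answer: $55696$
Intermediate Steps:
$h = 81$ ($h = 9^{2} = 81$)
$\left(h + 155\right)^{2} = \left(81 + 155\right)^{2} = 236^{2} = 55696$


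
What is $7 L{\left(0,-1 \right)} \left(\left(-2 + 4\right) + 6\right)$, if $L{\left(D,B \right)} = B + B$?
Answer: $-112$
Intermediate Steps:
$L{\left(D,B \right)} = 2 B$
$7 L{\left(0,-1 \right)} \left(\left(-2 + 4\right) + 6\right) = 7 \cdot 2 \left(-1\right) \left(\left(-2 + 4\right) + 6\right) = 7 \left(-2\right) \left(2 + 6\right) = \left(-14\right) 8 = -112$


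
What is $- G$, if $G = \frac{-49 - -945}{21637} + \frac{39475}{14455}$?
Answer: $- \frac{24773493}{8936081} \approx -2.7723$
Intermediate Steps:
$G = \frac{24773493}{8936081}$ ($G = \left(-49 + 945\right) \frac{1}{21637} + 39475 \cdot \frac{1}{14455} = 896 \cdot \frac{1}{21637} + \frac{7895}{2891} = \frac{128}{3091} + \frac{7895}{2891} = \frac{24773493}{8936081} \approx 2.7723$)
$- G = \left(-1\right) \frac{24773493}{8936081} = - \frac{24773493}{8936081}$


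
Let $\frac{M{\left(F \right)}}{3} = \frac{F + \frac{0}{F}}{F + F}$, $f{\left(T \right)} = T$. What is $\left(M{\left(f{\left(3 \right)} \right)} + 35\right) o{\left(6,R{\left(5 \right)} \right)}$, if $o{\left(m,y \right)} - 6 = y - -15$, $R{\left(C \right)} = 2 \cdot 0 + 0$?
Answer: $\frac{1533}{2} \approx 766.5$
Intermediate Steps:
$M{\left(F \right)} = \frac{3}{2}$ ($M{\left(F \right)} = 3 \frac{F + \frac{0}{F}}{F + F} = 3 \frac{F + 0}{2 F} = 3 F \frac{1}{2 F} = 3 \cdot \frac{1}{2} = \frac{3}{2}$)
$R{\left(C \right)} = 0$ ($R{\left(C \right)} = 0 + 0 = 0$)
$o{\left(m,y \right)} = 21 + y$ ($o{\left(m,y \right)} = 6 + \left(y - -15\right) = 6 + \left(y + 15\right) = 6 + \left(15 + y\right) = 21 + y$)
$\left(M{\left(f{\left(3 \right)} \right)} + 35\right) o{\left(6,R{\left(5 \right)} \right)} = \left(\frac{3}{2} + 35\right) \left(21 + 0\right) = \frac{73}{2} \cdot 21 = \frac{1533}{2}$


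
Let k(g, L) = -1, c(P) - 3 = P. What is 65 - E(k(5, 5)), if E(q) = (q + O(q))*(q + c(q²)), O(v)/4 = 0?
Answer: 68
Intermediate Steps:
O(v) = 0 (O(v) = 4*0 = 0)
c(P) = 3 + P
E(q) = q*(3 + q + q²) (E(q) = (q + 0)*(q + (3 + q²)) = q*(3 + q + q²))
65 - E(k(5, 5)) = 65 - (-1)*(3 - 1 + (-1)²) = 65 - (-1)*(3 - 1 + 1) = 65 - (-1)*3 = 65 - 1*(-3) = 65 + 3 = 68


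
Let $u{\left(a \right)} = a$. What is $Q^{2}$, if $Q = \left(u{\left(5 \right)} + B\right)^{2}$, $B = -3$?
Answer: $16$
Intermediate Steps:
$Q = 4$ ($Q = \left(5 - 3\right)^{2} = 2^{2} = 4$)
$Q^{2} = 4^{2} = 16$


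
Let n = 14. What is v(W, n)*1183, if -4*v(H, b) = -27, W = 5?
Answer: 31941/4 ≈ 7985.3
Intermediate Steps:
v(H, b) = 27/4 (v(H, b) = -1/4*(-27) = 27/4)
v(W, n)*1183 = (27/4)*1183 = 31941/4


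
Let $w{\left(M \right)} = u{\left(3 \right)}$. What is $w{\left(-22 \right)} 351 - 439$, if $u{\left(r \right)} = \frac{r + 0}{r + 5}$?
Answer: $- \frac{2459}{8} \approx -307.38$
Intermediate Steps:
$u{\left(r \right)} = \frac{r}{5 + r}$
$w{\left(M \right)} = \frac{3}{8}$ ($w{\left(M \right)} = \frac{3}{5 + 3} = \frac{3}{8}$)
$w{\left(-22 \right)} 351 - 439 = \frac{3}{8} \cdot 351 - 439 = \frac{1053}{8} - 439 = - \frac{2459}{8}$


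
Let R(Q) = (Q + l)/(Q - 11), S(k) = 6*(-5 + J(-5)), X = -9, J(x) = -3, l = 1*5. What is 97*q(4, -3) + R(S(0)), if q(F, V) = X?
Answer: -51464/59 ≈ -872.27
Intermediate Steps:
l = 5
S(k) = -48 (S(k) = 6*(-5 - 3) = 6*(-8) = -48)
q(F, V) = -9
R(Q) = (5 + Q)/(-11 + Q) (R(Q) = (Q + 5)/(Q - 11) = (5 + Q)/(-11 + Q))
97*q(4, -3) + R(S(0)) = 97*(-9) + (5 - 48)/(-11 - 48) = -873 - 43/(-59) = -873 - 1/59*(-43) = -873 + 43/59 = -51464/59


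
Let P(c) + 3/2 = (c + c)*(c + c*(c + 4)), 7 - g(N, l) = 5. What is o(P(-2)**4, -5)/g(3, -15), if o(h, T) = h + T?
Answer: 4100545/32 ≈ 1.2814e+5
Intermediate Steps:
g(N, l) = 2 (g(N, l) = 7 - 1*5 = 7 - 5 = 2)
P(c) = -3/2 + 2*c*(c + c*(4 + c)) (P(c) = -3/2 + (c + c)*(c + c*(c + 4)) = -3/2 + (2*c)*(c + c*(4 + c)) = -3/2 + 2*c*(c + c*(4 + c)))
o(h, T) = T + h
o(P(-2)**4, -5)/g(3, -15) = (-5 + (-3/2 + 2*(-2)**3 + 10*(-2)**2)**4)/2 = (-5 + (-3/2 + 2*(-8) + 10*4)**4)*(1/2) = (-5 + (-3/2 - 16 + 40)**4)*(1/2) = (-5 + (45/2)**4)*(1/2) = (-5 + 4100625/16)*(1/2) = (4100545/16)*(1/2) = 4100545/32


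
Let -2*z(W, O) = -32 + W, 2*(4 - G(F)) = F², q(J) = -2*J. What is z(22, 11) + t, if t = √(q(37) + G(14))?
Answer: 5 + 2*I*√42 ≈ 5.0 + 12.961*I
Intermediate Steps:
G(F) = 4 - F²/2
z(W, O) = 16 - W/2 (z(W, O) = -(-32 + W)/2 = 16 - W/2)
t = 2*I*√42 (t = √(-2*37 + (4 - ½*14²)) = √(-74 + (4 - ½*196)) = √(-74 + (4 - 98)) = √(-74 - 94) = √(-168) = 2*I*√42 ≈ 12.961*I)
z(22, 11) + t = (16 - ½*22) + 2*I*√42 = (16 - 11) + 2*I*√42 = 5 + 2*I*√42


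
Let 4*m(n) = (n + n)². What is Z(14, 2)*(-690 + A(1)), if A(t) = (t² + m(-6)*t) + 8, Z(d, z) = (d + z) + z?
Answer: -11610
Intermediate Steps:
m(n) = n² (m(n) = (n + n)²/4 = (2*n)²/4 = (4*n²)/4 = n²)
Z(d, z) = d + 2*z
A(t) = 8 + t² + 36*t (A(t) = (t² + (-6)²*t) + 8 = (t² + 36*t) + 8 = 8 + t² + 36*t)
Z(14, 2)*(-690 + A(1)) = (14 + 2*2)*(-690 + (8 + 1² + 36*1)) = (14 + 4)*(-690 + (8 + 1 + 36)) = 18*(-690 + 45) = 18*(-645) = -11610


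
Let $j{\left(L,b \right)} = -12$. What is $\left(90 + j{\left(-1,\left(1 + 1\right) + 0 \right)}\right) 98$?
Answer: $7644$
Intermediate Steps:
$\left(90 + j{\left(-1,\left(1 + 1\right) + 0 \right)}\right) 98 = \left(90 - 12\right) 98 = 78 \cdot 98 = 7644$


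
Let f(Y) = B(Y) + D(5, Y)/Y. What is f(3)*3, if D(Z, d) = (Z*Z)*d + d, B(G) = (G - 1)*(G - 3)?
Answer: 78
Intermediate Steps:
B(G) = (-1 + G)*(-3 + G)
D(Z, d) = d + d*Z**2 (D(Z, d) = Z**2*d + d = d*Z**2 + d = d + d*Z**2)
f(Y) = 29 + Y**2 - 4*Y (f(Y) = (3 + Y**2 - 4*Y) + (Y*(1 + 5**2))/Y = (3 + Y**2 - 4*Y) + (Y*(1 + 25))/Y = (3 + Y**2 - 4*Y) + (Y*26)/Y = (3 + Y**2 - 4*Y) + (26*Y)/Y = (3 + Y**2 - 4*Y) + 26 = 29 + Y**2 - 4*Y)
f(3)*3 = (29 + 3**2 - 4*3)*3 = (29 + 9 - 12)*3 = 26*3 = 78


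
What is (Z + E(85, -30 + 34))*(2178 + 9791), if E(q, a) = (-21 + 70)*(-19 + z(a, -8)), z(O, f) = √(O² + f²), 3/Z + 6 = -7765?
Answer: -86593369076/7771 + 2345924*√5 ≈ -5.8975e+6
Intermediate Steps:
Z = -3/7771 (Z = 3/(-6 - 7765) = 3/(-7771) = 3*(-1/7771) = -3/7771 ≈ -0.00038605)
E(q, a) = -931 + 49*√(64 + a²) (E(q, a) = (-21 + 70)*(-19 + √(a² + (-8)²)) = 49*(-19 + √(a² + 64)) = 49*(-19 + √(64 + a²)) = -931 + 49*√(64 + a²))
(Z + E(85, -30 + 34))*(2178 + 9791) = (-3/7771 + (-931 + 49*√(64 + (-30 + 34)²)))*(2178 + 9791) = (-3/7771 + (-931 + 49*√(64 + 4²)))*11969 = (-3/7771 + (-931 + 49*√(64 + 16)))*11969 = (-3/7771 + (-931 + 49*√80))*11969 = (-3/7771 + (-931 + 49*(4*√5)))*11969 = (-3/7771 + (-931 + 196*√5))*11969 = (-7234804/7771 + 196*√5)*11969 = -86593369076/7771 + 2345924*√5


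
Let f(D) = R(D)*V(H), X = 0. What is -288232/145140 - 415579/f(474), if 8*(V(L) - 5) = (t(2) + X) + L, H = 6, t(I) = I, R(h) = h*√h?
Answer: -72058/36285 - 415579*√474/1348056 ≈ -8.6976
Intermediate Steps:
R(h) = h^(3/2)
V(L) = 21/4 + L/8 (V(L) = 5 + ((2 + 0) + L)/8 = 5 + (2 + L)/8 = 5 + (¼ + L/8) = 21/4 + L/8)
f(D) = 6*D^(3/2) (f(D) = D^(3/2)*(21/4 + (⅛)*6) = D^(3/2)*(21/4 + ¾) = D^(3/2)*6 = 6*D^(3/2))
-288232/145140 - 415579/f(474) = -288232/145140 - 415579*√474/1348056 = -288232*1/145140 - 415579*√474/1348056 = -72058/36285 - 415579*√474/1348056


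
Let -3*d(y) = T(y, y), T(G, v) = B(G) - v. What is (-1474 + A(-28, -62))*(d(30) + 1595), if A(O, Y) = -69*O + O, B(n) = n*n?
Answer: 561150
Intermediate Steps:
B(n) = n²
A(O, Y) = -68*O
T(G, v) = G² - v
d(y) = -y²/3 + y/3 (d(y) = -(y² - y)/3 = -y²/3 + y/3)
(-1474 + A(-28, -62))*(d(30) + 1595) = (-1474 - 68*(-28))*((⅓)*30*(1 - 1*30) + 1595) = (-1474 + 1904)*((⅓)*30*(1 - 30) + 1595) = 430*((⅓)*30*(-29) + 1595) = 430*(-290 + 1595) = 430*1305 = 561150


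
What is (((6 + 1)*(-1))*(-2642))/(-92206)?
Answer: -9247/46103 ≈ -0.20057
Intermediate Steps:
(((6 + 1)*(-1))*(-2642))/(-92206) = ((7*(-1))*(-2642))*(-1/92206) = -7*(-2642)*(-1/92206) = 18494*(-1/92206) = -9247/46103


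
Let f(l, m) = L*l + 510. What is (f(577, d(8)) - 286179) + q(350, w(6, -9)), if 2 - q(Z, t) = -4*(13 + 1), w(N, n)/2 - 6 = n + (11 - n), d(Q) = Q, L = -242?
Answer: -425245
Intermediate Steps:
w(N, n) = 34 (w(N, n) = 12 + 2*(n + (11 - n)) = 12 + 2*11 = 12 + 22 = 34)
q(Z, t) = 58 (q(Z, t) = 2 - (-4)*(13 + 1) = 2 - (-4)*14 = 2 - 1*(-56) = 2 + 56 = 58)
f(l, m) = 510 - 242*l (f(l, m) = -242*l + 510 = 510 - 242*l)
(f(577, d(8)) - 286179) + q(350, w(6, -9)) = ((510 - 242*577) - 286179) + 58 = ((510 - 139634) - 286179) + 58 = (-139124 - 286179) + 58 = -425303 + 58 = -425245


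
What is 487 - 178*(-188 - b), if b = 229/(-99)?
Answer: 3320387/99 ≈ 33539.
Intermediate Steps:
b = -229/99 (b = 229*(-1/99) = -229/99 ≈ -2.3131)
487 - 178*(-188 - b) = 487 - 178*(-188 - 1*(-229/99)) = 487 - 178*(-188 + 229/99) = 487 - 178*(-18383/99) = 487 + 3272174/99 = 3320387/99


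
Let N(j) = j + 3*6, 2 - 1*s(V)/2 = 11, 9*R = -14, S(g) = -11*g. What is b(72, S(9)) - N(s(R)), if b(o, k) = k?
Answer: -99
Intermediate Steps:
R = -14/9 (R = (⅑)*(-14) = -14/9 ≈ -1.5556)
s(V) = -18 (s(V) = 4 - 2*11 = 4 - 22 = -18)
N(j) = 18 + j (N(j) = j + 18 = 18 + j)
b(72, S(9)) - N(s(R)) = -11*9 - (18 - 18) = -99 - 1*0 = -99 + 0 = -99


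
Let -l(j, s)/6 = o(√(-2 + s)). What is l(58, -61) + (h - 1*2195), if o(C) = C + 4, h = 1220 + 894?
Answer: -105 - 18*I*√7 ≈ -105.0 - 47.624*I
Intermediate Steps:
h = 2114
o(C) = 4 + C
l(j, s) = -24 - 6*√(-2 + s) (l(j, s) = -6*(4 + √(-2 + s)) = -24 - 6*√(-2 + s))
l(58, -61) + (h - 1*2195) = (-24 - 6*√(-2 - 61)) + (2114 - 1*2195) = (-24 - 18*I*√7) + (2114 - 2195) = (-24 - 18*I*√7) - 81 = -105 - 18*I*√7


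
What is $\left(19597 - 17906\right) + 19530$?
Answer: $21221$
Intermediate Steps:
$\left(19597 - 17906\right) + 19530 = 1691 + 19530 = 21221$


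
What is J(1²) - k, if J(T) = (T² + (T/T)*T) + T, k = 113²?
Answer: -12766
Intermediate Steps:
k = 12769
J(T) = T² + 2*T (J(T) = (T² + 1*T) + T = (T² + T) + T = (T + T²) + T = T² + 2*T)
J(1²) - k = 1²*(2 + 1²) - 1*12769 = 1*(2 + 1) - 12769 = 1*3 - 12769 = 3 - 12769 = -12766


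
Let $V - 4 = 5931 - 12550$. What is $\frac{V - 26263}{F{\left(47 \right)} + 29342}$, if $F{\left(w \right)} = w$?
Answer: $- \frac{32878}{29389} \approx -1.1187$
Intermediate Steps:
$V = -6615$ ($V = 4 + \left(5931 - 12550\right) = 4 - 6619 = -6615$)
$\frac{V - 26263}{F{\left(47 \right)} + 29342} = \frac{-6615 - 26263}{47 + 29342} = - \frac{32878}{29389}$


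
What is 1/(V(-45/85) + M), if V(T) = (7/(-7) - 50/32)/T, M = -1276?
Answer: -144/183047 ≈ -0.00078668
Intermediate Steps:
V(T) = -41/(16*T) (V(T) = (7*(-⅐) - 50*1/32)/T = (-1 - 25/16)/T = -41/(16*T))
1/(V(-45/85) + M) = 1/(-41/(16*((-45/85))) - 1276) = 1/(-41/(16*((-45*1/85))) - 1276) = 1/(-41/(16*(-9/17)) - 1276) = 1/(-41/16*(-17/9) - 1276) = 1/(697/144 - 1276) = 1/(-183047/144) = -144/183047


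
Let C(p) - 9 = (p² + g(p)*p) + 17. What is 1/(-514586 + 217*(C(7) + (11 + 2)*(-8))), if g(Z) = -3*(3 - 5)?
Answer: -1/511765 ≈ -1.9540e-6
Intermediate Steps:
g(Z) = 6 (g(Z) = -3*(-2) = 6)
C(p) = 26 + p² + 6*p (C(p) = 9 + ((p² + 6*p) + 17) = 9 + (17 + p² + 6*p) = 26 + p² + 6*p)
1/(-514586 + 217*(C(7) + (11 + 2)*(-8))) = 1/(-514586 + 217*((26 + 7² + 6*7) + (11 + 2)*(-8))) = 1/(-514586 + 217*((26 + 49 + 42) + 13*(-8))) = 1/(-514586 + 217*(117 - 104)) = 1/(-514586 + 217*13) = 1/(-514586 + 2821) = 1/(-511765) = -1/511765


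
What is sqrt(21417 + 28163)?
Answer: 2*sqrt(12395) ≈ 222.67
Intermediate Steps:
sqrt(21417 + 28163) = sqrt(49580) = 2*sqrt(12395)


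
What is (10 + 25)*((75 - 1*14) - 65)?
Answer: -140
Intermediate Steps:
(10 + 25)*((75 - 1*14) - 65) = 35*((75 - 14) - 65) = 35*(61 - 65) = 35*(-4) = -140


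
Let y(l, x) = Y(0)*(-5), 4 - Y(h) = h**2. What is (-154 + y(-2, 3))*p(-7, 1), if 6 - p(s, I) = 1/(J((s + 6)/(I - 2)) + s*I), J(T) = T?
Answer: -1073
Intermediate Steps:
Y(h) = 4 - h**2
y(l, x) = -20 (y(l, x) = (4 - 1*0**2)*(-5) = (4 - 1*0)*(-5) = (4 + 0)*(-5) = 4*(-5) = -20)
p(s, I) = 6 - 1/(I*s + (6 + s)/(-2 + I)) (p(s, I) = 6 - 1/((s + 6)/(I - 2) + s*I) = 6 - 1/((6 + s)/(-2 + I) + I*s) = 6 - 1/(I*s + (6 + s)/(-2 + I)))
(-154 + y(-2, 3))*p(-7, 1) = (-154 - 20)*((36 + 6*(-7) + (-1 + 6*1*(-7))*(-2 + 1))/(6 - 7 + 1*(-7)*(-2 + 1))) = -174*(36 - 42 + (-1 - 42)*(-1))/(6 - 7 + 1*(-7)*(-1)) = -174*(36 - 42 - 43*(-1))/(6 - 7 + 7) = -174*(36 - 42 + 43)/6 = -29*37 = -174*37/6 = -1073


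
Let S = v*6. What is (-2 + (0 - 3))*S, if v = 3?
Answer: -90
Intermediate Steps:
S = 18 (S = 3*6 = 18)
(-2 + (0 - 3))*S = (-2 + (0 - 3))*18 = (-2 - 3)*18 = -5*18 = -90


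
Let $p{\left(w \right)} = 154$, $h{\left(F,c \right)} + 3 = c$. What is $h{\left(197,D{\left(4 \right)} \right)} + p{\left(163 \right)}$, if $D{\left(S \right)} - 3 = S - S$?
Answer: $154$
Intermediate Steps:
$D{\left(S \right)} = 3$ ($D{\left(S \right)} = 3 + \left(S - S\right) = 3 + 0 = 3$)
$h{\left(F,c \right)} = -3 + c$
$h{\left(197,D{\left(4 \right)} \right)} + p{\left(163 \right)} = \left(-3 + 3\right) + 154 = 0 + 154 = 154$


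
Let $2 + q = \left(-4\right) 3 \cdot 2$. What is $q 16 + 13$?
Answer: $-403$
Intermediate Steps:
$q = -26$ ($q = -2 + \left(-4\right) 3 \cdot 2 = -2 - 24 = -26$)
$q 16 + 13 = \left(-26\right) 16 + 13 = -416 + 13 = -403$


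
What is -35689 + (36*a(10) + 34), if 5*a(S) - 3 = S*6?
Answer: -176007/5 ≈ -35201.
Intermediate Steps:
a(S) = ⅗ + 6*S/5 (a(S) = ⅗ + (S*6)/5 = ⅗ + (6*S)/5 = ⅗ + 6*S/5)
-35689 + (36*a(10) + 34) = -35689 + (36*(⅗ + (6/5)*10) + 34) = -35689 + (36*(⅗ + 12) + 34) = -35689 + (36*(63/5) + 34) = -35689 + (2268/5 + 34) = -35689 + 2438/5 = -176007/5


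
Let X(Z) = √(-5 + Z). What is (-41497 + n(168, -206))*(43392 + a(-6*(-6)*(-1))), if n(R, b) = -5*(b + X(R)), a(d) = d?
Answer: -1754487252 - 216780*√163 ≈ -1.7573e+9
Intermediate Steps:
n(R, b) = -5*b - 5*√(-5 + R) (n(R, b) = -5*(b + √(-5 + R)) = -5*b - 5*√(-5 + R))
(-41497 + n(168, -206))*(43392 + a(-6*(-6)*(-1))) = (-41497 + (-5*(-206) - 5*√(-5 + 168)))*(43392 - 6*(-6)*(-1)) = (-41497 + (1030 - 5*√163))*(43392 + 36*(-1)) = (-40467 - 5*√163)*(43392 - 36) = (-40467 - 5*√163)*43356 = -1754487252 - 216780*√163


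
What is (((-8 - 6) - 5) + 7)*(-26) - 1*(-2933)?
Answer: 3245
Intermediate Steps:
(((-8 - 6) - 5) + 7)*(-26) - 1*(-2933) = ((-14 - 5) + 7)*(-26) + 2933 = (-19 + 7)*(-26) + 2933 = -12*(-26) + 2933 = 312 + 2933 = 3245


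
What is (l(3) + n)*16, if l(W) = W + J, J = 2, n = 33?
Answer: 608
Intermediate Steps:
l(W) = 2 + W (l(W) = W + 2 = 2 + W)
(l(3) + n)*16 = ((2 + 3) + 33)*16 = (5 + 33)*16 = 38*16 = 608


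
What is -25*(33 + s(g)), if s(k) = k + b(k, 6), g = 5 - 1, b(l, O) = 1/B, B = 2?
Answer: -1875/2 ≈ -937.50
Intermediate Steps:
b(l, O) = 1/2
g = 4
s(k) = 1/2 + k (s(k) = k + 1/2 = 1/2 + k)
-25*(33 + s(g)) = -25*(33 + (1/2 + 4)) = -25*(33 + 9/2) = -25*75/2 = -1875/2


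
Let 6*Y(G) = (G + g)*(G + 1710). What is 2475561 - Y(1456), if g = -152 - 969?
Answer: 6896378/3 ≈ 2.2988e+6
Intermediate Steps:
g = -1121
Y(G) = (-1121 + G)*(1710 + G)/6 (Y(G) = ((G - 1121)*(G + 1710))/6 = ((-1121 + G)*(1710 + G))/6 = (-1121 + G)*(1710 + G)/6)
2475561 - Y(1456) = 2475561 - (-319485 + (⅙)*1456² + (589/6)*1456) = 2475561 - (-319485 + (⅙)*2119936 + 428792/3) = 2475561 - (-319485 + 1059968/3 + 428792/3) = 2475561 - 1*530305/3 = 2475561 - 530305/3 = 6896378/3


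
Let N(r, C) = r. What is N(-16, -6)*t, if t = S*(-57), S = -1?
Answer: -912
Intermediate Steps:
t = 57 (t = -1*(-57) = 57)
N(-16, -6)*t = -16*57 = -912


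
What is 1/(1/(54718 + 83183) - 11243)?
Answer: -137901/1550420942 ≈ -8.8944e-5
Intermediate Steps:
1/(1/(54718 + 83183) - 11243) = 1/(1/137901 - 11243) = 1/(-1550420942/137901) = -137901/1550420942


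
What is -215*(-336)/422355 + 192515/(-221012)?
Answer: -4356251063/6223034884 ≈ -0.70002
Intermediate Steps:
-215*(-336)/422355 + 192515/(-221012) = 72240*(1/422355) + 192515*(-1/221012) = 4816/28157 - 192515/221012 = -4356251063/6223034884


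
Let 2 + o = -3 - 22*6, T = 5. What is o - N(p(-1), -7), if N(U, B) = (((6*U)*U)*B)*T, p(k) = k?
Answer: 73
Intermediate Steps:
N(U, B) = 30*B*U**2 (N(U, B) = (((6*U)*U)*B)*5 = ((6*U**2)*B)*5 = (6*B*U**2)*5 = 30*B*U**2)
o = -137 (o = -2 + (-3 - 22*6) = -2 + (-3 - 132) = -2 - 135 = -137)
o - N(p(-1), -7) = -137 - 30*(-7)*(-1)**2 = -137 - 30*(-7) = -137 - 1*(-210) = -137 + 210 = 73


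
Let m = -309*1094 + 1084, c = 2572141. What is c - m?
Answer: 2909103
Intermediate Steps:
m = -336962 (m = -338046 + 1084 = -336962)
c - m = 2572141 - 1*(-336962) = 2572141 + 336962 = 2909103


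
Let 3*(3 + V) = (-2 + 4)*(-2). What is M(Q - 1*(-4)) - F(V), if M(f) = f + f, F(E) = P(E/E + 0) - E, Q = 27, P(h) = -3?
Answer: 182/3 ≈ 60.667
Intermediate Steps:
V = -13/3 (V = -3 + ((-2 + 4)*(-2))/3 = -3 + (2*(-2))/3 = -3 + (⅓)*(-4) = -3 - 4/3 = -13/3 ≈ -4.3333)
F(E) = -3 - E
M(f) = 2*f
M(Q - 1*(-4)) - F(V) = 2*(27 - 1*(-4)) - (-3 - 1*(-13/3)) = 2*(27 + 4) - (-3 + 13/3) = 2*31 - 1*4/3 = 62 - 4/3 = 182/3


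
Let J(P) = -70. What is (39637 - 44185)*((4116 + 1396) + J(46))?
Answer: -24750216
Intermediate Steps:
(39637 - 44185)*((4116 + 1396) + J(46)) = (39637 - 44185)*((4116 + 1396) - 70) = -4548*(5512 - 70) = -4548*5442 = -24750216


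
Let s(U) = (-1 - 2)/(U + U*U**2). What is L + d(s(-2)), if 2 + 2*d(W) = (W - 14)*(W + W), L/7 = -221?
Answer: -155211/100 ≈ -1552.1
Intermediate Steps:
s(U) = -3/(U + U**3)
L = -1547 (L = 7*(-221) = -1547)
d(W) = -1 + W*(-14 + W) (d(W) = -1 + ((W - 14)*(W + W))/2 = -1 + ((-14 + W)*(2*W))/2 = -1 + (2*W*(-14 + W))/2 = -1 + W*(-14 + W))
L + d(s(-2)) = -1547 + (-1 + (-3/(-2 + (-2)**3))**2 - (-42)/(-2 + (-2)**3)) = -1547 + (-1 + (-3/(-2 - 8))**2 - (-42)/(-2 - 8)) = -1547 + (-1 + (-3/(-10))**2 - (-42)/(-10)) = -1547 + (-1 + (-3*(-1/10))**2 - (-42)*(-1)/10) = -1547 + (-1 + (3/10)**2 - 14*3/10) = -1547 + (-1 + 9/100 - 21/5) = -1547 - 511/100 = -155211/100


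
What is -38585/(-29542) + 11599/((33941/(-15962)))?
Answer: -5468191923511/1002685022 ≈ -5453.5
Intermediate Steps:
-38585/(-29542) + 11599/((33941/(-15962))) = -38585*(-1/29542) + 11599/((33941*(-1/15962))) = 38585/29542 + 11599/(-33941/15962) = 38585/29542 + 11599*(-15962/33941) = 38585/29542 - 185143238/33941 = -5468191923511/1002685022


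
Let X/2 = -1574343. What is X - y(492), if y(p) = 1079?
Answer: -3149765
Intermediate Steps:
X = -3148686 (X = 2*(-1574343) = -3148686)
X - y(492) = -3148686 - 1*1079 = -3148686 - 1079 = -3149765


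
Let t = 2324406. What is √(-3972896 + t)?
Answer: I*√1648490 ≈ 1283.9*I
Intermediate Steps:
√(-3972896 + t) = √(-3972896 + 2324406) = √(-1648490) = I*√1648490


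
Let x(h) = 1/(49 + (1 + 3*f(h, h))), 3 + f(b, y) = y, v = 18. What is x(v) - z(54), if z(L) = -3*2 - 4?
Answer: 951/95 ≈ 10.011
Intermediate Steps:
f(b, y) = -3 + y
z(L) = -10 (z(L) = -6 - 4 = -10)
x(h) = 1/(41 + 3*h) (x(h) = 1/(49 + (1 + 3*(-3 + h))) = 1/(49 + (1 + (-9 + 3*h))) = 1/(49 + (-8 + 3*h)) = 1/(41 + 3*h))
x(v) - z(54) = 1/(41 + 3*18) - 1*(-10) = 1/(41 + 54) + 10 = 1/95 + 10 = 951/95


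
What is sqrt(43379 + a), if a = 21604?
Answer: sqrt(64983) ≈ 254.92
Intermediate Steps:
sqrt(43379 + a) = sqrt(43379 + 21604) = sqrt(64983)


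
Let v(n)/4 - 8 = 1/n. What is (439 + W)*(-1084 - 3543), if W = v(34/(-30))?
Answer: -36770769/17 ≈ -2.1630e+6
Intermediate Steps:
v(n) = 32 + 4/n
W = 484/17 (W = 32 + 4/((34/(-30))) = 32 + 4/((34*(-1/30))) = 32 + 4/(-17/15) = 32 + 4*(-15/17) = 32 - 60/17 = 484/17 ≈ 28.471)
(439 + W)*(-1084 - 3543) = (439 + 484/17)*(-1084 - 3543) = (7947/17)*(-4627) = -36770769/17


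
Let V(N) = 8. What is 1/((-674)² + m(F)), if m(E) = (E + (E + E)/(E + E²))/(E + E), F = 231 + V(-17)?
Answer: 57360/26057300041 ≈ 2.2013e-6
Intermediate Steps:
F = 239 (F = 231 + 8 = 239)
m(E) = (E + 2*E/(E + E²))/(2*E) (m(E) = (E + (2*E)/(E + E²))/((2*E)) = (E + 2*E/(E + E²))*(1/(2*E)) = (E + 2*E/(E + E²))/(2*E))
1/((-674)² + m(F)) = 1/((-674)² + (½)*(2 + 239 + 239²)/(239*(1 + 239))) = 1/(454276 + (½)*(1/239)*(2 + 239 + 57121)/240) = 1/(454276 + (½)*(1/239)*(1/240)*57362) = 1/(454276 + 28681/57360) = 1/(26057300041/57360) = 57360/26057300041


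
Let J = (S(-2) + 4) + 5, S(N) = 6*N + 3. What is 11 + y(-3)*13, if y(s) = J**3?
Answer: 11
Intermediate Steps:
S(N) = 3 + 6*N
J = 0 (J = ((3 + 6*(-2)) + 4) + 5 = ((3 - 12) + 4) + 5 = (-9 + 4) + 5 = -5 + 5 = 0)
y(s) = 0 (y(s) = 0**3 = 0)
11 + y(-3)*13 = 11 + 0*13 = 11 + 0 = 11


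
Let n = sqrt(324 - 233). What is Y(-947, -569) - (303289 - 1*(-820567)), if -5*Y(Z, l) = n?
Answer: -1123856 - sqrt(91)/5 ≈ -1.1239e+6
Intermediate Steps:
n = sqrt(91) ≈ 9.5394
Y(Z, l) = -sqrt(91)/5
Y(-947, -569) - (303289 - 1*(-820567)) = -sqrt(91)/5 - (303289 - 1*(-820567)) = -sqrt(91)/5 - (303289 + 820567) = -sqrt(91)/5 - 1*1123856 = -sqrt(91)/5 - 1123856 = -1123856 - sqrt(91)/5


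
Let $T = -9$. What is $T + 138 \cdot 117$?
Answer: $16137$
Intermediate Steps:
$T + 138 \cdot 117 = -9 + 138 \cdot 117 = -9 + 16146 = 16137$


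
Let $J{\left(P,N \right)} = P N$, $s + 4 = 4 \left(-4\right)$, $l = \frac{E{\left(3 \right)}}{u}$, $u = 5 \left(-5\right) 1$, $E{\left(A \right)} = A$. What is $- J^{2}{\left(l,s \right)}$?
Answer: $- \frac{144}{25} \approx -5.76$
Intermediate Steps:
$u = -25$ ($u = \left(-25\right) 1 = -25$)
$l = - \frac{3}{25}$ ($l = \frac{3}{-25} = 3 \left(- \frac{1}{25}\right) = - \frac{3}{25} \approx -0.12$)
$s = -20$ ($s = -4 + 4 \left(-4\right) = -4 - 16 = -20$)
$J{\left(P,N \right)} = N P$
$- J^{2}{\left(l,s \right)} = - \left(\left(-20\right) \left(- \frac{3}{25}\right)\right)^{2} = - \left(\frac{12}{5}\right)^{2} = \left(-1\right) \frac{144}{25} = - \frac{144}{25}$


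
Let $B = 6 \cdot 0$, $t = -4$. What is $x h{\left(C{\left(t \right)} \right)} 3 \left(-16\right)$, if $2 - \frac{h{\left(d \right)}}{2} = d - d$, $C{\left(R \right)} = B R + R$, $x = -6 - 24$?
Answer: $5760$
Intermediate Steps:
$x = -30$ ($x = -6 - 24 = -30$)
$B = 0$
$C{\left(R \right)} = R$ ($C{\left(R \right)} = 0 R + R = 0 + R = R$)
$h{\left(d \right)} = 4$ ($h{\left(d \right)} = 4 - 2 \left(d - d\right) = 4 - 0 = 4 + 0 = 4$)
$x h{\left(C{\left(t \right)} \right)} 3 \left(-16\right) = - 30 \cdot 4 \cdot 3 \left(-16\right) = \left(-30\right) 12 \left(-16\right) = \left(-360\right) \left(-16\right) = 5760$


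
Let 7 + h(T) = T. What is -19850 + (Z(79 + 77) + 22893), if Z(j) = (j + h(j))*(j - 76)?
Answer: 27443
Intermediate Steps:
h(T) = -7 + T
Z(j) = (-76 + j)*(-7 + 2*j) (Z(j) = (j + (-7 + j))*(j - 76) = (-7 + 2*j)*(-76 + j) = (-76 + j)*(-7 + 2*j))
-19850 + (Z(79 + 77) + 22893) = -19850 + ((532 - 159*(79 + 77) + 2*(79 + 77)**2) + 22893) = -19850 + ((532 - 159*156 + 2*156**2) + 22893) = -19850 + ((532 - 24804 + 2*24336) + 22893) = -19850 + ((532 - 24804 + 48672) + 22893) = -19850 + (24400 + 22893) = -19850 + 47293 = 27443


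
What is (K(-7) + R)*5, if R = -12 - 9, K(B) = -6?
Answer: -135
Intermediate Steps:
R = -21
(K(-7) + R)*5 = (-6 - 21)*5 = -27*5 = -135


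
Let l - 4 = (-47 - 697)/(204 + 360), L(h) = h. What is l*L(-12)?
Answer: -1512/47 ≈ -32.170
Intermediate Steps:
l = 126/47 (l = 4 + (-47 - 697)/(204 + 360) = 4 - 744/564 = 4 - 744*1/564 = 4 - 62/47 = 126/47 ≈ 2.6809)
l*L(-12) = (126/47)*(-12) = -1512/47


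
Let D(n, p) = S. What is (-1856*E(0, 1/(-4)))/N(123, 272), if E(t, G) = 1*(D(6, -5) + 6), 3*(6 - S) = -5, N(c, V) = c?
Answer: -1856/9 ≈ -206.22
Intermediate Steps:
S = 23/3 (S = 6 - 1/3*(-5) = 6 + 5/3 = 23/3 ≈ 7.6667)
D(n, p) = 23/3
E(t, G) = 41/3 (E(t, G) = 1*(23/3 + 6) = 1*(41/3) = 41/3)
(-1856*E(0, 1/(-4)))/N(123, 272) = -1856*41/3/123 = -76096/3*1/123 = -1856/9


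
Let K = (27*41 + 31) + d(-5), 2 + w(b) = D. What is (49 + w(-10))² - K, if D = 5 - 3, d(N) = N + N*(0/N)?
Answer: 1268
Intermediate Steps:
d(N) = N (d(N) = N + N*0 = N + 0 = N)
D = 2
w(b) = 0 (w(b) = -2 + 2 = 0)
K = 1133 (K = (27*41 + 31) - 5 = (1107 + 31) - 5 = 1138 - 5 = 1133)
(49 + w(-10))² - K = (49 + 0)² - 1*1133 = 49² - 1133 = 2401 - 1133 = 1268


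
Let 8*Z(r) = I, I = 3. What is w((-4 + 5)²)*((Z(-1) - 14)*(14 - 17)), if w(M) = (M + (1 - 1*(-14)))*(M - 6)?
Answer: -3270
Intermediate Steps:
Z(r) = 3/8 (Z(r) = (⅛)*3 = 3/8)
w(M) = (-6 + M)*(15 + M) (w(M) = (M + (1 + 14))*(-6 + M) = (M + 15)*(-6 + M) = (15 + M)*(-6 + M) = (-6 + M)*(15 + M))
w((-4 + 5)²)*((Z(-1) - 14)*(14 - 17)) = (-90 + ((-4 + 5)²)² + 9*(-4 + 5)²)*((3/8 - 14)*(14 - 17)) = (-90 + (1²)² + 9*1²)*(-109/8*(-3)) = (-90 + 1² + 9*1)*(327/8) = (-90 + 1 + 9)*(327/8) = -80*327/8 = -3270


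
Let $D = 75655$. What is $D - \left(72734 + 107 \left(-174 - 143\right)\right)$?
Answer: $36840$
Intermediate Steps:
$D - \left(72734 + 107 \left(-174 - 143\right)\right) = 75655 - \left(72734 + 107 \left(-174 - 143\right)\right) = 75655 + \left(\left(\left(-107\right) \left(-317\right) - 166304\right) + 93570\right) = 75655 + \left(\left(33919 - 166304\right) + 93570\right) = 75655 + \left(-132385 + 93570\right) = 75655 - 38815 = 36840$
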